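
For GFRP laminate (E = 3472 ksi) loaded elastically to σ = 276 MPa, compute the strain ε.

E = 3472 ksi = 23.94 GPa = 23940 MPa.
ε = σ/E = 276 / 23940 = 0.0115.

0.0115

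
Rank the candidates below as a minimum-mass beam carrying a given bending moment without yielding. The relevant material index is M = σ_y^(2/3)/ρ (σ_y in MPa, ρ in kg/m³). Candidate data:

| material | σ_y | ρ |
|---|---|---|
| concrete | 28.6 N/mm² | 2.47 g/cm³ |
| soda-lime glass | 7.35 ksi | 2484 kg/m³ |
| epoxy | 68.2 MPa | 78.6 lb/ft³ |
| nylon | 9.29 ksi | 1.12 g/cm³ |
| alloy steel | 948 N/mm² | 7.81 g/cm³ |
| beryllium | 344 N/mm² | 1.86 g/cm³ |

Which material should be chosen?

beryllium

Convert each candidate to consistent units, then evaluate M:
  concrete: σ_y = 28.60 MPa, ρ = 2470 kg/m³
  soda-lime glass: σ_y = 50.68 MPa, ρ = 2484 kg/m³
  epoxy: σ_y = 68.20 MPa, ρ = 1259 kg/m³
  nylon: σ_y = 64.05 MPa, ρ = 1120 kg/m³
  alloy steel: σ_y = 948.0 MPa, ρ = 7810 kg/m³
  beryllium: σ_y = 344.0 MPa, ρ = 1860 kg/m³
  beryllium: M = 26.4×10⁻³
  nylon: M = 14.3×10⁻³
  epoxy: M = 13.3×10⁻³
  alloy steel: M = 12.4×10⁻³
  soda-lime glass: M = 5.51×10⁻³
  concrete: M = 3.79×10⁻³
Beryllium ranks first.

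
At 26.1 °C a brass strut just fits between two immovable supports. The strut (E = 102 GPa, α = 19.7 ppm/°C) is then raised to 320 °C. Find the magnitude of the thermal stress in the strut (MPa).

591 MPa

ΔT = 293.9 K. Constrained thermal stress σ = E·α·ΔT = 102.0×10³ MPa × 19.7×10⁻⁶ × 293.9 = 591 MPa (compressive).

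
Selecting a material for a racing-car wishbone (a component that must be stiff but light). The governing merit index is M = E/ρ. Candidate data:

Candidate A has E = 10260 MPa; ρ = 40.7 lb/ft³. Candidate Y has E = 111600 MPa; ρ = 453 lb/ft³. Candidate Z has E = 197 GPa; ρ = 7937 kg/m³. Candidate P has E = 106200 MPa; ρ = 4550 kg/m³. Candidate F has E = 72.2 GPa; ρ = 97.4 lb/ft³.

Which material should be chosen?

Convert each candidate to consistent units, then evaluate M:
  candidate A: E = 10.26 GPa, ρ = 652.0 kg/m³
  candidate Y: E = 111.6 GPa, ρ = 7256 kg/m³
  candidate Z: E = 197.0 GPa, ρ = 7937 kg/m³
  candidate P: E = 106.2 GPa, ρ = 4550 kg/m³
  candidate F: E = 72.20 GPa, ρ = 1560 kg/m³
  candidate F: M = 46.3 MN·m/kg
  candidate Z: M = 24.8 MN·m/kg
  candidate P: M = 23.3 MN·m/kg
  candidate A: M = 15.7 MN·m/kg
  candidate Y: M = 15.4 MN·m/kg
Candidate F ranks first.

candidate F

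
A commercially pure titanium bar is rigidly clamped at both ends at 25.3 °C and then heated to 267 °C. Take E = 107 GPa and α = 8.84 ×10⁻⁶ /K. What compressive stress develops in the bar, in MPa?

229 MPa

ΔT = 241.7 K. Constrained thermal stress σ = E·α·ΔT = 107.0×10³ MPa × 8.84×10⁻⁶ × 241.7 = 229 MPa (compressive).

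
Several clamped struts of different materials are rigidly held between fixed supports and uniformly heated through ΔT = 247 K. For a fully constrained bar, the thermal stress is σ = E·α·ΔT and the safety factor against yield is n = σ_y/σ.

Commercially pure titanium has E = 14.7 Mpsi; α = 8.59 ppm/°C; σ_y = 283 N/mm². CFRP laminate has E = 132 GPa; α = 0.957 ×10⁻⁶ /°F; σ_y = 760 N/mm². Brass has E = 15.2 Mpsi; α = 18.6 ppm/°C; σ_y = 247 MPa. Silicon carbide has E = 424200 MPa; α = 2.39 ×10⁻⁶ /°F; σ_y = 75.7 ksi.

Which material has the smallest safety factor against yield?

brass

Per material, after unit conversion:
  commercially pure titanium: E = 101.4, α = 8.59, σ_y = 283.0 → σ = 215 MPa, n = 1.32
  CFRP laminate: E = 132.0, α = 1.72, σ_y = 760.0 → σ = 56.2 MPa, n = 13.5
  brass: E = 104.8, α = 18.6, σ_y = 247.0 → σ = 481 MPa, n = 0.513
  silicon carbide: E = 424.2, α = 4.30, σ_y = 521.9 → σ = 451 MPa, n = 1.16
Smallest n: brass with n = 0.513.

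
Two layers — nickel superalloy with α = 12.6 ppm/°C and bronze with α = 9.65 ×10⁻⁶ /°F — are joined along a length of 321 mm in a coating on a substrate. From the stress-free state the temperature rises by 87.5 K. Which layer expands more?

bronze: α = 9.65×10⁻⁶/°F × 9/5 = 17.4×10⁻⁶/K.
α(nickel superalloy) = 12.6×10⁻⁶/K vs α(bronze) = 17.4×10⁻⁶/K.
Higher α expands more for the same ΔT: bronze.

bronze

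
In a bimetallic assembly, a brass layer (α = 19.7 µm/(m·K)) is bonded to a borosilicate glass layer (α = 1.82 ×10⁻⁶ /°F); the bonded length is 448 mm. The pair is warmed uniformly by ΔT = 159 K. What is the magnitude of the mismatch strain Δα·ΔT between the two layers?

2.61×10⁻³

borosilicate glass: α = 1.82×10⁻⁶/°F × 9/5 = 3.28×10⁻⁶/K.
Δα = |19.7 − 3.28|×10⁻⁶/K = 16.4×10⁻⁶/K.
Mismatch strain = Δα·ΔT = 16.4×10⁻⁶ × 159.0 = 2.61×10⁻³.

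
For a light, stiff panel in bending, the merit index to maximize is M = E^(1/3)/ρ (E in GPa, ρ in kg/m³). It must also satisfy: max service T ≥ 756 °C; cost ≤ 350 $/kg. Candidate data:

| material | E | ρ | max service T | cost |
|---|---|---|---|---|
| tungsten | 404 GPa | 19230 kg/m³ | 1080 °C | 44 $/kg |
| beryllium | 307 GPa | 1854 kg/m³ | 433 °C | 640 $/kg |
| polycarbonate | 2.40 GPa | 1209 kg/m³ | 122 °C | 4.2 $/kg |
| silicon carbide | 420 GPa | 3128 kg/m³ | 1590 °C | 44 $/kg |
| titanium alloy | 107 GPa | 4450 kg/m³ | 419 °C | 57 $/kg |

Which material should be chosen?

Screen on constraints: max service T ≥ 756 °C; cost ≤ 350 $/kg. Survivors: tungsten, silicon carbide.
Computing M directly (units already consistent):
  silicon carbide: M = 2.39×10⁻³
  tungsten: M = 0.384×10⁻³
The maximum is for silicon carbide.

silicon carbide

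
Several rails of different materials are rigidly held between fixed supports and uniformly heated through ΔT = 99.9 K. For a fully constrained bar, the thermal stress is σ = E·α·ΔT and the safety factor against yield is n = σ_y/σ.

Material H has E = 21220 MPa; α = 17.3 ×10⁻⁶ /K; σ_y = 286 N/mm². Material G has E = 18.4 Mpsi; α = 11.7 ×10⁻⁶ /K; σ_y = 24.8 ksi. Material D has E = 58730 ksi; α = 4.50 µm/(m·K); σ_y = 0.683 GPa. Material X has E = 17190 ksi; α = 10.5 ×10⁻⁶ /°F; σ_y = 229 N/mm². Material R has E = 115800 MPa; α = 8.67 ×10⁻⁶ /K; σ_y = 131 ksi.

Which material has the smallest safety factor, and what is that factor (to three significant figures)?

material X, n = 1.02

Converting E to GPa, α to ×10⁻⁶/K, σ_y to MPa, then σ and n for each:
  material H: E = 21.22, α = 17.3, σ_y = 286.0 → σ = 36.7 MPa, n = 7.80
  material G: E = 126.9, α = 11.7, σ_y = 171.0 → σ = 148 MPa, n = 1.15
  material D: E = 404.9, α = 4.50, σ_y = 683.0 → σ = 182 MPa, n = 3.75
  material X: E = 118.5, α = 18.9, σ_y = 229.0 → σ = 224 MPa, n = 1.02
  material R: E = 115.8, α = 8.67, σ_y = 903.2 → σ = 100 MPa, n = 9.01
The minimum is material X at n = 1.02.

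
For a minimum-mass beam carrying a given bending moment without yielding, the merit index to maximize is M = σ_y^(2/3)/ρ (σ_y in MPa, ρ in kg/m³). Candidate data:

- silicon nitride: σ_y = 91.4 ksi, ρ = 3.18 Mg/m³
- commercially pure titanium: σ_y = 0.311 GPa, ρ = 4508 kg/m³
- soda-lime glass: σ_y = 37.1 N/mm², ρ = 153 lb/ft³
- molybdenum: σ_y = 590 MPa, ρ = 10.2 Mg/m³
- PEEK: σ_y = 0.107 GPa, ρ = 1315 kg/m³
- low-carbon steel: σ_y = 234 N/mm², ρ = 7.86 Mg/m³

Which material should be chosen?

silicon nitride

In SI units:
  silicon nitride: σ_y = 630.2 MPa, ρ = 3180 kg/m³
  commercially pure titanium: σ_y = 311.0 MPa, ρ = 4508 kg/m³
  soda-lime glass: σ_y = 37.10 MPa, ρ = 2451 kg/m³
  molybdenum: σ_y = 590.0 MPa, ρ = 10200 kg/m³
  PEEK: σ_y = 107.0 MPa, ρ = 1315 kg/m³
  low-carbon steel: σ_y = 234.0 MPa, ρ = 7860 kg/m³
  silicon nitride: M = 23.1×10⁻³
  PEEK: M = 17.1×10⁻³
  commercially pure titanium: M = 10.2×10⁻³
  molybdenum: M = 6.90×10⁻³
  low-carbon steel: M = 4.83×10⁻³
  soda-lime glass: M = 4.54×10⁻³
The maximum is for silicon nitride.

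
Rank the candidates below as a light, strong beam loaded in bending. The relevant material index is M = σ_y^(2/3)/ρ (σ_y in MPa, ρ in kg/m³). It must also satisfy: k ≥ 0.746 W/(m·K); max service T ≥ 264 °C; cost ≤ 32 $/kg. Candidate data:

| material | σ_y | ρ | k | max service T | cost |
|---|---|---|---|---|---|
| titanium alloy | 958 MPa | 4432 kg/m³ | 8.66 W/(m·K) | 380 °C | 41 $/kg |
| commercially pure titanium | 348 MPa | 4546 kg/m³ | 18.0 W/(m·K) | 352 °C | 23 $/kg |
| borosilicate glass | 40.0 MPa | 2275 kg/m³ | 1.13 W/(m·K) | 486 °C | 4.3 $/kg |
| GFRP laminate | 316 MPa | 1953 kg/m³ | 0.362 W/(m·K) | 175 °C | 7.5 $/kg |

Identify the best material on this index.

Screen on constraints: k ≥ 0.746 W/(m·K); max service T ≥ 264 °C; cost ≤ 32 $/kg. Survivors: commercially pure titanium, borosilicate glass.
Per-candidate index values:
  commercially pure titanium: M = 10.9×10⁻³
  borosilicate glass: M = 5.14×10⁻³
Highest index: commercially pure titanium.

commercially pure titanium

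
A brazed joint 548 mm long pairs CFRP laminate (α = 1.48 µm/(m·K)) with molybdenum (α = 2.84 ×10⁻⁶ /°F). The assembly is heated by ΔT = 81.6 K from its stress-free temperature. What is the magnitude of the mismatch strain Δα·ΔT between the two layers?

molybdenum: α = 2.84×10⁻⁶/°F × 9/5 = 5.11×10⁻⁶/K.
Δα = |1.48 − 5.11|×10⁻⁶/K = 3.63×10⁻⁶/K.
Mismatch strain = Δα·ΔT = 3.63×10⁻⁶ × 81.6 = 2.96×10⁻⁴.

2.96×10⁻⁴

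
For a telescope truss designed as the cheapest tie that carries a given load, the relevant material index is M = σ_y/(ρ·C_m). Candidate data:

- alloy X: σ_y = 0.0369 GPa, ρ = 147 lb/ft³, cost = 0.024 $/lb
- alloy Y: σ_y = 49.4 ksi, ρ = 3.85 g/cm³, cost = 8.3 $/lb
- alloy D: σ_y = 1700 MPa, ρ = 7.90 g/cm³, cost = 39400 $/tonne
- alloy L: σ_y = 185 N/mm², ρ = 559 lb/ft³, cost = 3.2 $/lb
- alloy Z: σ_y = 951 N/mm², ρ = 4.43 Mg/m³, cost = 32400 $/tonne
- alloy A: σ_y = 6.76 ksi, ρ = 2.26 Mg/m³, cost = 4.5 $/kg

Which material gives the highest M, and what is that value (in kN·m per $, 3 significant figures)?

alloy X, M = 296 kN·m per $

Putting every candidate on a common basis:
  alloy X: σ_y = 36.90 MPa, ρ = 2355 kg/m³, cost = 0.05291 $/kg
  alloy Y: σ_y = 340.6 MPa, ρ = 3850 kg/m³, cost = 18.30 $/kg
  alloy D: σ_y = 1700 MPa, ρ = 7900 kg/m³, cost = 39.40 $/kg
  alloy L: σ_y = 185.0 MPa, ρ = 8954 kg/m³, cost = 7.055 $/kg
  alloy Z: σ_y = 951.0 MPa, ρ = 4430 kg/m³, cost = 32.40 $/kg
  alloy A: σ_y = 46.61 MPa, ρ = 2260 kg/m³, cost = 4.500 $/kg
  alloy X: M = 296 kN·m per $
  alloy Z: M = 6.63 kN·m per $
  alloy D: M = 5.46 kN·m per $
  alloy Y: M = 4.83 kN·m per $
  alloy A: M = 4.58 kN·m per $
  alloy L: M = 2.93 kN·m per $
Alloy X ranks first.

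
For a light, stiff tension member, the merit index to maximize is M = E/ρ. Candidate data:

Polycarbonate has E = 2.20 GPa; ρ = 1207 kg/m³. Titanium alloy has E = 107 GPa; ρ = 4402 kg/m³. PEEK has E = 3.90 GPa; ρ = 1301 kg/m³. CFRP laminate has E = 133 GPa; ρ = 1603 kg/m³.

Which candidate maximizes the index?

Computing M directly (units already consistent):
  CFRP laminate: M = 83.0 MN·m/kg
  titanium alloy: M = 24.3 MN·m/kg
  PEEK: M = 3.00 MN·m/kg
  polycarbonate: M = 1.82 MN·m/kg
CFRP laminate ranks first.

CFRP laminate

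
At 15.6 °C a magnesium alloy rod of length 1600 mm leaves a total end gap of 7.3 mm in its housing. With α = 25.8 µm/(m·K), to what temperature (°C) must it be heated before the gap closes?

α·L₀·ΔT = 7.3 mm ⇒ ΔT = 7.3 / (25.8×10⁻⁶ × 1600.0) = 176.8 K.
T = 15.6 + 176.8 = 192.4 °C.

192 °C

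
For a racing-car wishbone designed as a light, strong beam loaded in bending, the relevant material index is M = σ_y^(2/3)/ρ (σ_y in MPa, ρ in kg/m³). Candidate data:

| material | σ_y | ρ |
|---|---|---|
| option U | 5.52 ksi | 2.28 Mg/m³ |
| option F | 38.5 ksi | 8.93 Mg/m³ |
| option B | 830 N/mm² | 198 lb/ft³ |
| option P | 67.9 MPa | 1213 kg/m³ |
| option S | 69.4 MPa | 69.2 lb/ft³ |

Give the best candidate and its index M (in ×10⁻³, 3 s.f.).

After converting to SI:
  option U: σ_y = 38.06 MPa, ρ = 2280 kg/m³
  option F: σ_y = 265.4 MPa, ρ = 8930 kg/m³
  option B: σ_y = 830.0 MPa, ρ = 3172 kg/m³
  option P: σ_y = 67.90 MPa, ρ = 1213 kg/m³
  option S: σ_y = 69.40 MPa, ρ = 1108 kg/m³
  option B: M = 27.8×10⁻³
  option S: M = 15.2×10⁻³
  option P: M = 13.7×10⁻³
  option U: M = 4.96×10⁻³
  option F: M = 4.63×10⁻³
The maximum is for option B.

option B, M = 27.8×10⁻³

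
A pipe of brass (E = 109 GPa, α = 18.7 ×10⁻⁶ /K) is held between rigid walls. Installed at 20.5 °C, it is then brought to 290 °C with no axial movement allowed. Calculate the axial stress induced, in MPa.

549 MPa

ΔT = 269.5 K. Constrained thermal stress σ = E·α·ΔT = 109.0×10³ MPa × 18.7×10⁻⁶ × 269.5 = 549 MPa (compressive).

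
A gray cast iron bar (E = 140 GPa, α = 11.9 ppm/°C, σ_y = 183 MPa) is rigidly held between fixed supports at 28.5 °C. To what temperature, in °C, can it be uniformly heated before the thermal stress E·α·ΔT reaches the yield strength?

E·α·ΔT = 183.0 MPa ⇒ ΔT = 183.0 / (140.0×10³ × 11.9×10⁻⁶) = 109.8 K.
T = 28.5 + 109.8 = 138.3 °C.

138 °C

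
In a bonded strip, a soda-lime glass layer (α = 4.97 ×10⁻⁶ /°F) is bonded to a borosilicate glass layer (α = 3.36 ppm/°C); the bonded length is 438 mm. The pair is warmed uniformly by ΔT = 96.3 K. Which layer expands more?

soda-lime glass

soda-lime glass: α = 4.97×10⁻⁶/°F × 9/5 = 8.95×10⁻⁶/K.
α(soda-lime glass) = 8.95×10⁻⁶/K vs α(borosilicate glass) = 3.36×10⁻⁶/K.
Higher α expands more for the same ΔT: soda-lime glass.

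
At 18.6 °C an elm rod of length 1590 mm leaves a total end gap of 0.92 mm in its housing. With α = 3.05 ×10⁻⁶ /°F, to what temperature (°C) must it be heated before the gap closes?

α = 3.05×10⁻⁶/°F × 9/5 = 5.49×10⁻⁶/K.
α·L₀·ΔT = 0.92 mm ⇒ ΔT = 0.92 / (5.49×10⁻⁶ × 1590.0) = 105.4 K.
T = 18.6 + 105.4 = 124.0 °C.

124 °C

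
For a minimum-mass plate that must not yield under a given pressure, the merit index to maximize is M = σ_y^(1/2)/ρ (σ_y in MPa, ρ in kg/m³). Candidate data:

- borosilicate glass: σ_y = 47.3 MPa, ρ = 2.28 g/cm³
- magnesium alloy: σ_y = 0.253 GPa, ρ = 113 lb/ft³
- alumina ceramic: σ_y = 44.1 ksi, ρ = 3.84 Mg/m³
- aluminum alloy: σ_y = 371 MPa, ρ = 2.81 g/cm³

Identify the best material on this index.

magnesium alloy

After converting to SI:
  borosilicate glass: σ_y = 47.30 MPa, ρ = 2280 kg/m³
  magnesium alloy: σ_y = 253.0 MPa, ρ = 1810 kg/m³
  alumina ceramic: σ_y = 304.1 MPa, ρ = 3840 kg/m³
  aluminum alloy: σ_y = 371.0 MPa, ρ = 2810 kg/m³
  magnesium alloy: M = 8.79×10⁻³
  aluminum alloy: M = 6.85×10⁻³
  alumina ceramic: M = 4.54×10⁻³
  borosilicate glass: M = 3.02×10⁻³
Highest index: magnesium alloy.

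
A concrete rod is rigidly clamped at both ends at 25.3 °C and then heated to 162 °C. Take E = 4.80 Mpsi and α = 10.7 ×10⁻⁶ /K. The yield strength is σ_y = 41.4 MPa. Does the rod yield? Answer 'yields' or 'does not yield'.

E = 4.80 Mpsi = 33.09 GPa.
ΔT = 136.7 K. Constrained thermal stress σ = E·α·ΔT = 33.09×10³ MPa × 10.7×10⁻⁶ × 136.7 = 48.4 MPa (compressive).
Compare to σ_y = 41.4 MPa: σ ≥ σ_y, so it yields.

yields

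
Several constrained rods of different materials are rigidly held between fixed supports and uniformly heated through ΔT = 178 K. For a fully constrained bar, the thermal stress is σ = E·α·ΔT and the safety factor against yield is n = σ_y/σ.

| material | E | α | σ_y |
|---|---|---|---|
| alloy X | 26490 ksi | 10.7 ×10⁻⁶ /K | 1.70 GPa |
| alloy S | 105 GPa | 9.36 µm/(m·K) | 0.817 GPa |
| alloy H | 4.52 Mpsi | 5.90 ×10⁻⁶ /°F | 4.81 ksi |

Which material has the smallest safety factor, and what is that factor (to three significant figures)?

With everything in SI (GPa, ×10⁻⁶/K, MPa):
  alloy X: E = 182.6, α = 10.7, σ_y = 1700 → σ = 348 MPa, n = 4.89
  alloy S: E = 105.0, α = 9.36, σ_y = 817.0 → σ = 175 MPa, n = 4.67
  alloy H: E = 31.16, α = 10.6, σ_y = 33.16 → σ = 58.9 MPa, n = 0.563
The minimum is alloy H at n = 0.563.

alloy H, n = 0.563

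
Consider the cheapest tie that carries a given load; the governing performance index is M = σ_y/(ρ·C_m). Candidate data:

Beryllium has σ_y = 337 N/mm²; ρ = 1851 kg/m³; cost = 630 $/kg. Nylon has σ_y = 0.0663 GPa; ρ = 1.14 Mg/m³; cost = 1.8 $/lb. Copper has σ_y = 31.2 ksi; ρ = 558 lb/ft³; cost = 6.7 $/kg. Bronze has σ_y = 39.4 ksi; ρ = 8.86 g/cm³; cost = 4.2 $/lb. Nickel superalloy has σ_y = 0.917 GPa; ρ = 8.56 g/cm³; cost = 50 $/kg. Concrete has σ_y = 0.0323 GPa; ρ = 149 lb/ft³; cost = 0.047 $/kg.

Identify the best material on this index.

Putting every candidate on a common basis:
  beryllium: σ_y = 337.0 MPa, ρ = 1851 kg/m³, cost = 630.0 $/kg
  nylon: σ_y = 66.30 MPa, ρ = 1140 kg/m³, cost = 3.968 $/kg
  copper: σ_y = 215.1 MPa, ρ = 8938 kg/m³, cost = 6.700 $/kg
  bronze: σ_y = 271.7 MPa, ρ = 8860 kg/m³, cost = 9.259 $/kg
  nickel superalloy: σ_y = 917.0 MPa, ρ = 8560 kg/m³, cost = 50.00 $/kg
  concrete: σ_y = 32.30 MPa, ρ = 2387 kg/m³, cost = 0.04700 $/kg
  concrete: M = 288 kN·m per $
  nylon: M = 14.7 kN·m per $
  copper: M = 3.59 kN·m per $
  bronze: M = 3.31 kN·m per $
  nickel superalloy: M = 2.14 kN·m per $
  beryllium: M = 0.289 kN·m per $
Highest index: concrete.

concrete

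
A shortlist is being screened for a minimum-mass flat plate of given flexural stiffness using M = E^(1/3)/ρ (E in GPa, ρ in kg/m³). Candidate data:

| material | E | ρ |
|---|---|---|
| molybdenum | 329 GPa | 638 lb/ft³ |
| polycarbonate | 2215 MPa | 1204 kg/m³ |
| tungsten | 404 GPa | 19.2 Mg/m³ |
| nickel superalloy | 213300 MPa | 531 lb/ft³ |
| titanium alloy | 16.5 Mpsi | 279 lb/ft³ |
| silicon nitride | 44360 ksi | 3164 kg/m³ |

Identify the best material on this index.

silicon nitride

Putting every candidate on a common basis:
  molybdenum: E = 329.0 GPa, ρ = 10220 kg/m³
  polycarbonate: E = 2.215 GPa, ρ = 1204 kg/m³
  tungsten: E = 404.0 GPa, ρ = 19200 kg/m³
  nickel superalloy: E = 213.3 GPa, ρ = 8506 kg/m³
  titanium alloy: E = 113.8 GPa, ρ = 4469 kg/m³
  silicon nitride: E = 305.9 GPa, ρ = 3164 kg/m³
  silicon nitride: M = 2.13×10⁻³
  titanium alloy: M = 1.08×10⁻³
  polycarbonate: M = 1.08×10⁻³
  nickel superalloy: M = 0.702×10⁻³
  molybdenum: M = 0.675×10⁻³
  tungsten: M = 0.385×10⁻³
Silicon nitride has the largest M.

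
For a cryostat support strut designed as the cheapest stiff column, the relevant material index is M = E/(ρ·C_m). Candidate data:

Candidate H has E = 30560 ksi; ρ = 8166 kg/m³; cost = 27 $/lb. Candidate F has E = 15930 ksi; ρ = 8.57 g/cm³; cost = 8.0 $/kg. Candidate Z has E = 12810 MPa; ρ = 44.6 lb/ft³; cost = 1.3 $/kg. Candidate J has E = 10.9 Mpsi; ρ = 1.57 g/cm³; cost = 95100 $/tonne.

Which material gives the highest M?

candidate Z

After converting to SI:
  candidate H: E = 210.7 GPa, ρ = 8166 kg/m³, cost = 59.52 $/kg
  candidate F: E = 109.8 GPa, ρ = 8570 kg/m³, cost = 8.000 $/kg
  candidate Z: E = 12.81 GPa, ρ = 714.4 kg/m³, cost = 1.300 $/kg
  candidate J: E = 75.15 GPa, ρ = 1570 kg/m³, cost = 95.10 $/kg
  candidate Z: M = 13.8 MN·m per $
  candidate F: M = 1.60 MN·m per $
  candidate J: M = 0.503 MN·m per $
  candidate H: M = 0.433 MN·m per $
Candidate Z ranks first.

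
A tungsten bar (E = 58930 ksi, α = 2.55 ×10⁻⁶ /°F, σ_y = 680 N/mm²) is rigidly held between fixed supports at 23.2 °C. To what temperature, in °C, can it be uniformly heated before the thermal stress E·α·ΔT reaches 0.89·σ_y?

E = 58930 ksi = 406.3 GPa.
α = 2.55×10⁻⁶/°F × 9/5 = 4.59×10⁻⁶/K.
σ_y = 680 N/mm² = 680.0 MPa.
E·α·ΔT = 605.2 MPa ⇒ ΔT = 605.2 / (406.3×10³ × 4.59×10⁻⁶) = 324.5 K.
T = 23.2 + 324.5 = 347.7 °C.

348 °C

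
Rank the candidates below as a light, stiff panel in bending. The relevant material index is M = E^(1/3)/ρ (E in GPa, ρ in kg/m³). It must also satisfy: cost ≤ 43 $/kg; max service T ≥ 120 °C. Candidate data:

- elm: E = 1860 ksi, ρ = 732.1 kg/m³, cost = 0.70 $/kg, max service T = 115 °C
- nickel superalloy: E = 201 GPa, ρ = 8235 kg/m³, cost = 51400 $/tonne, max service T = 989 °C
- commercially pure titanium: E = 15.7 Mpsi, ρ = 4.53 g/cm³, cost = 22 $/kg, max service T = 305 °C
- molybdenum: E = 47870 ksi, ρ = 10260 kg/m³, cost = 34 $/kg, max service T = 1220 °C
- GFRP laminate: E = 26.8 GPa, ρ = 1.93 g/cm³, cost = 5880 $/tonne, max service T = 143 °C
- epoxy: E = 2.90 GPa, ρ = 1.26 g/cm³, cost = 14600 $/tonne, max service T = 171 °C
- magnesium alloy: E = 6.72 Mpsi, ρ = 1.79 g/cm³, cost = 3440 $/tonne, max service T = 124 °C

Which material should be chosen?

Screen on constraints: cost ≤ 43 $/kg; max service T ≥ 120 °C. Survivors: commercially pure titanium, molybdenum, GFRP laminate, epoxy, magnesium alloy.
In SI units:
  commercially pure titanium: E = 108.2 GPa, ρ = 4530 kg/m³
  molybdenum: E = 330.1 GPa, ρ = 10260 kg/m³
  GFRP laminate: E = 26.80 GPa, ρ = 1930 kg/m³
  epoxy: E = 2.900 GPa, ρ = 1260 kg/m³
  magnesium alloy: E = 46.33 GPa, ρ = 1790 kg/m³
  magnesium alloy: M = 2.01×10⁻³
  GFRP laminate: M = 1.55×10⁻³
  epoxy: M = 1.13×10⁻³
  commercially pure titanium: M = 1.05×10⁻³
  molybdenum: M = 0.674×10⁻³
Highest index: magnesium alloy.

magnesium alloy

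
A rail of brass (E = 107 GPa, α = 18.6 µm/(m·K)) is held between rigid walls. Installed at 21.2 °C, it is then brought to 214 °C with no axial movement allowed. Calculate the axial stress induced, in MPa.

ΔT = 192.8 K. Constrained thermal stress σ = E·α·ΔT = 107.0×10³ MPa × 18.6×10⁻⁶ × 192.8 = 384 MPa (compressive).

384 MPa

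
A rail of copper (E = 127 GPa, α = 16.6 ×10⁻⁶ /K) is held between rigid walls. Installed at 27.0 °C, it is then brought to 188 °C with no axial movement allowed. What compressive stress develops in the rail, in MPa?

ΔT = 161.0 K. Constrained thermal stress σ = E·α·ΔT = 127.0×10³ MPa × 16.6×10⁻⁶ × 161.0 = 339 MPa (compressive).

339 MPa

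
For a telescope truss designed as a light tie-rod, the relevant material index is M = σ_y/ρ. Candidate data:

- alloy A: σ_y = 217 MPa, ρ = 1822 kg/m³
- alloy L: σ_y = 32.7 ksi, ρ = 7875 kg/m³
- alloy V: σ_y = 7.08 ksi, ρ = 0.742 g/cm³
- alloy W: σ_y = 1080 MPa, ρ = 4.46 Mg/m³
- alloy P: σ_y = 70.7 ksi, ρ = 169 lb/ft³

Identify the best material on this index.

alloy W

Putting every candidate on a common basis:
  alloy A: σ_y = 217.0 MPa, ρ = 1822 kg/m³
  alloy L: σ_y = 225.5 MPa, ρ = 7875 kg/m³
  alloy V: σ_y = 48.81 MPa, ρ = 742.0 kg/m³
  alloy W: σ_y = 1080 MPa, ρ = 4460 kg/m³
  alloy P: σ_y = 487.5 MPa, ρ = 2707 kg/m³
  alloy W: M = 242 kN·m/kg
  alloy P: M = 180 kN·m/kg
  alloy A: M = 119 kN·m/kg
  alloy V: M = 65.8 kN·m/kg
  alloy L: M = 28.6 kN·m/kg
Alloy W ranks first.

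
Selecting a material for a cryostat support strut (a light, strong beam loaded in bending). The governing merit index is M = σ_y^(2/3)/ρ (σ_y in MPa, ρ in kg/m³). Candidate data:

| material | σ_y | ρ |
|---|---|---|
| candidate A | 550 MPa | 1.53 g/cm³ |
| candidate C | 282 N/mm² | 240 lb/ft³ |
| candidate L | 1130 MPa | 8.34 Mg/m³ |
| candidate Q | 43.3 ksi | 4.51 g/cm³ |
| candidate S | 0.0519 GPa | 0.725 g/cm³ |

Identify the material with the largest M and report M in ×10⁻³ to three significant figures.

Normalizing units and computing the index:
  candidate A: σ_y = 550.0 MPa, ρ = 1530 kg/m³
  candidate C: σ_y = 282.0 MPa, ρ = 3844 kg/m³
  candidate L: σ_y = 1130 MPa, ρ = 8340 kg/m³
  candidate Q: σ_y = 298.5 MPa, ρ = 4510 kg/m³
  candidate S: σ_y = 51.90 MPa, ρ = 725.0 kg/m³
  candidate A: M = 43.9×10⁻³
  candidate S: M = 19.2×10⁻³
  candidate L: M = 13.0×10⁻³
  candidate C: M = 11.2×10⁻³
  candidate Q: M = 9.90×10⁻³
Candidate A ranks first.

candidate A, M = 43.9×10⁻³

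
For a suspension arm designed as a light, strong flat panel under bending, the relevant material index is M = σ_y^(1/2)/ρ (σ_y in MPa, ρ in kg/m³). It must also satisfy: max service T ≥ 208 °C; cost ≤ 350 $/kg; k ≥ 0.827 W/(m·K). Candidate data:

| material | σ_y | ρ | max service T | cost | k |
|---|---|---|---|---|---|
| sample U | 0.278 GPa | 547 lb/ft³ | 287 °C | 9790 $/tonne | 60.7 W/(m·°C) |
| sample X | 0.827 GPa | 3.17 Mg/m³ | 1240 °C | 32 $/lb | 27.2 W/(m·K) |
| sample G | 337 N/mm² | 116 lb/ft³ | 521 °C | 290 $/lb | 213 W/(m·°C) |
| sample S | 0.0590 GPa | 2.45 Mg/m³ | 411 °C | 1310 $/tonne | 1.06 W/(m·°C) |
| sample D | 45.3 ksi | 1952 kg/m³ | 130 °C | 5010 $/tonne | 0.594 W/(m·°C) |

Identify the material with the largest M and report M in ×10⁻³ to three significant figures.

sample X, M = 9.07×10⁻³

Screen on constraints: max service T ≥ 208 °C; cost ≤ 350 $/kg; k ≥ 0.827 W/(m·K). Survivors: sample U, sample X, sample S.
After converting to SI:
  sample U: σ_y = 278.0 MPa, ρ = 8762 kg/m³
  sample X: σ_y = 827.0 MPa, ρ = 3170 kg/m³
  sample S: σ_y = 59.00 MPa, ρ = 2450 kg/m³
  sample X: M = 9.07×10⁻³
  sample S: M = 3.14×10⁻³
  sample U: M = 1.90×10⁻³
Sample X has the largest M.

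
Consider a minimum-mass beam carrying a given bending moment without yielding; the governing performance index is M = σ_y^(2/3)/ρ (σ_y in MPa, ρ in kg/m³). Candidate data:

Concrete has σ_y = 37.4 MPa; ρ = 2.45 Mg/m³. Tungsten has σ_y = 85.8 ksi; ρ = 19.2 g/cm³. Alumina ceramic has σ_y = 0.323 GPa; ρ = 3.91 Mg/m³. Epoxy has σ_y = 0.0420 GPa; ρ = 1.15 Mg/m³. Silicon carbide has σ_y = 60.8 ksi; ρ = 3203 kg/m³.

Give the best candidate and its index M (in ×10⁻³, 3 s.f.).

silicon carbide, M = 17.5×10⁻³

Normalizing units and computing the index:
  concrete: σ_y = 37.40 MPa, ρ = 2450 kg/m³
  tungsten: σ_y = 591.6 MPa, ρ = 19200 kg/m³
  alumina ceramic: σ_y = 323.0 MPa, ρ = 3910 kg/m³
  epoxy: σ_y = 42.00 MPa, ρ = 1150 kg/m³
  silicon carbide: σ_y = 419.2 MPa, ρ = 3203 kg/m³
  silicon carbide: M = 17.5×10⁻³
  alumina ceramic: M = 12.0×10⁻³
  epoxy: M = 10.5×10⁻³
  concrete: M = 4.56×10⁻³
  tungsten: M = 3.67×10⁻³
Silicon carbide ranks first.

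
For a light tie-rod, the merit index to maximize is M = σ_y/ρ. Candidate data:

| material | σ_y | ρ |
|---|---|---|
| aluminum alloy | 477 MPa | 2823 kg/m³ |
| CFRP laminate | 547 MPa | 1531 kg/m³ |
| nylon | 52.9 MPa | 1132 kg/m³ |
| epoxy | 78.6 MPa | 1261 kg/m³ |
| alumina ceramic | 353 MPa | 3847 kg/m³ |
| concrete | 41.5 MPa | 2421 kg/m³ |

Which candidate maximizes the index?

Per-candidate index values:
  CFRP laminate: M = 357 kN·m/kg
  aluminum alloy: M = 169 kN·m/kg
  alumina ceramic: M = 91.8 kN·m/kg
  epoxy: M = 62.3 kN·m/kg
  nylon: M = 46.7 kN·m/kg
  concrete: M = 17.1 kN·m/kg
Highest index: CFRP laminate.

CFRP laminate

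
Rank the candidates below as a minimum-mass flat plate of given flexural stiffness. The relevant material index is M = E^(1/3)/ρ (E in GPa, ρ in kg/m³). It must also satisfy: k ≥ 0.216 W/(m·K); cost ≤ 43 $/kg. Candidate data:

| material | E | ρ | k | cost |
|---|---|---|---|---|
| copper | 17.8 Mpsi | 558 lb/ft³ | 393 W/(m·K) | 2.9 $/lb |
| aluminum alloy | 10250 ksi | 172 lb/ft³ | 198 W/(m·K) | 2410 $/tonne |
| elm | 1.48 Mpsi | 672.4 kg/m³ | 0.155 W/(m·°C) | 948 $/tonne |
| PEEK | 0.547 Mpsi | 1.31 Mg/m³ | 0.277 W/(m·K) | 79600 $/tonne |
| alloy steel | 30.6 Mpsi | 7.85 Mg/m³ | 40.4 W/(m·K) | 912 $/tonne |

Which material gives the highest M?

Screen on constraints: k ≥ 0.216 W/(m·K); cost ≤ 43 $/kg. Survivors: copper, aluminum alloy, alloy steel.
Putting every candidate on a common basis:
  copper: E = 122.7 GPa, ρ = 8938 kg/m³
  aluminum alloy: E = 70.67 GPa, ρ = 2755 kg/m³
  alloy steel: E = 211.0 GPa, ρ = 7850 kg/m³
  aluminum alloy: M = 1.50×10⁻³
  alloy steel: M = 0.758×10⁻³
  copper: M = 0.556×10⁻³
Highest index: aluminum alloy.

aluminum alloy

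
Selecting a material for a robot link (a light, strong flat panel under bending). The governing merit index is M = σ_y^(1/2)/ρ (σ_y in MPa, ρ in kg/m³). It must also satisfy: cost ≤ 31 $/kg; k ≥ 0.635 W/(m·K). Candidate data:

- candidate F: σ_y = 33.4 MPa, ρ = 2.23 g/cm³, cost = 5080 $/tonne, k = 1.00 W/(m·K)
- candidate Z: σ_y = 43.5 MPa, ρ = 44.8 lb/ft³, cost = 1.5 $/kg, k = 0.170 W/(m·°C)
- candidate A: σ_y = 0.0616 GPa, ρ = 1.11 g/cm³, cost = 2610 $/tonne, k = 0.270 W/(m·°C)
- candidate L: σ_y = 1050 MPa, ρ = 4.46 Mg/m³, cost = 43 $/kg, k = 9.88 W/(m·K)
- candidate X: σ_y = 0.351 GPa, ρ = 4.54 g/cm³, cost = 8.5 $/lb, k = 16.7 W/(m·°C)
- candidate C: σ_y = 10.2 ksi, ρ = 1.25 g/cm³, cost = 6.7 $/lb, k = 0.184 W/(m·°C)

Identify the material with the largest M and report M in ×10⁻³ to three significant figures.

Screen on constraints: cost ≤ 31 $/kg; k ≥ 0.635 W/(m·K). Survivors: candidate F, candidate X.
After converting to SI:
  candidate F: σ_y = 33.40 MPa, ρ = 2230 kg/m³
  candidate X: σ_y = 351.0 MPa, ρ = 4540 kg/m³
  candidate X: M = 4.13×10⁻³
  candidate F: M = 2.59×10⁻³
Candidate X has the largest M.

candidate X, M = 4.13×10⁻³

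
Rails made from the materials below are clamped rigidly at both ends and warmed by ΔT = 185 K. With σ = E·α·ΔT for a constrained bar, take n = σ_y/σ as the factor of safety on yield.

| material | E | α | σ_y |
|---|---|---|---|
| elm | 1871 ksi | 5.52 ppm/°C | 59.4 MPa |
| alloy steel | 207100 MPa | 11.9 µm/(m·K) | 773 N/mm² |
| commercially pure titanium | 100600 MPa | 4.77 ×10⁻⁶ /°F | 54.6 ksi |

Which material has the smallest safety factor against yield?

alloy steel

In consistent units (E in GPa, α in ×10⁻⁶/K, σ_y in MPa):
  elm: E = 12.90, α = 5.52, σ_y = 59.40 → σ = 13.2 MPa, n = 4.51
  alloy steel: E = 207.1, α = 11.9, σ_y = 773.0 → σ = 456 MPa, n = 1.70
  commercially pure titanium: E = 100.6, α = 8.59, σ_y = 376.5 → σ = 160 MPa, n = 2.36
Alloy steel has the lowest safety factor, n = 1.70.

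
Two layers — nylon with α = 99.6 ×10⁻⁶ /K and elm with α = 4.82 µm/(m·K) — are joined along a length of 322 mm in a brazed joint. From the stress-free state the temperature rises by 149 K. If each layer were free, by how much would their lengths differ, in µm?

4550 µm

Δα = |99.6 − 4.82|×10⁻⁶/K = 94.8×10⁻⁶/K.
ΔL_mismatch = Δα·L·ΔT = 94.8×10⁻⁶ × 322.0 mm × 149.0 K = 4550 µm.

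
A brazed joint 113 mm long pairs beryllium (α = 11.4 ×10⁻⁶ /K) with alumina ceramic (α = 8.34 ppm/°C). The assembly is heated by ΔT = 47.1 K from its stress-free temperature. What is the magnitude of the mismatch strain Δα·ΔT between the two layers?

1.44×10⁻⁴

Δα = |11.4 − 8.34|×10⁻⁶/K = 3.06×10⁻⁶/K.
Mismatch strain = Δα·ΔT = 3.06×10⁻⁶ × 47.1 = 1.44×10⁻⁴.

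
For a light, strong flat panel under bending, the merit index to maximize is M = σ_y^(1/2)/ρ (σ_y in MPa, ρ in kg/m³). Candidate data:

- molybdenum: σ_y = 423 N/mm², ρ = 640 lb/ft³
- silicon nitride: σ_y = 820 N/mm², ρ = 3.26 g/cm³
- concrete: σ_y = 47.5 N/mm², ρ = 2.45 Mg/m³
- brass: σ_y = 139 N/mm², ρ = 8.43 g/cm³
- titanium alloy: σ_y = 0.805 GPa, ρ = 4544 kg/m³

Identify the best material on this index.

Convert each candidate to consistent units, then evaluate M:
  molybdenum: σ_y = 423.0 MPa, ρ = 10250 kg/m³
  silicon nitride: σ_y = 820.0 MPa, ρ = 3260 kg/m³
  concrete: σ_y = 47.50 MPa, ρ = 2450 kg/m³
  brass: σ_y = 139.0 MPa, ρ = 8430 kg/m³
  titanium alloy: σ_y = 805.0 MPa, ρ = 4544 kg/m³
  silicon nitride: M = 8.78×10⁻³
  titanium alloy: M = 6.24×10⁻³
  concrete: M = 2.81×10⁻³
  molybdenum: M = 2.01×10⁻³
  brass: M = 1.40×10⁻³
Highest index: silicon nitride.

silicon nitride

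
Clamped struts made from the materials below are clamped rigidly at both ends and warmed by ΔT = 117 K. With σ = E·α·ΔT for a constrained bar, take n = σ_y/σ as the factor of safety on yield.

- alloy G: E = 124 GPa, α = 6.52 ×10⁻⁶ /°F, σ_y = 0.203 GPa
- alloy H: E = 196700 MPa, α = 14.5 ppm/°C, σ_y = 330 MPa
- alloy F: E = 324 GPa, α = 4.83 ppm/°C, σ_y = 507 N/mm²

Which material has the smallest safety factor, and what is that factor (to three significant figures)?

Converting E to GPa, α to ×10⁻⁶/K, σ_y to MPa, then σ and n for each:
  alloy G: E = 124.0, α = 11.7, σ_y = 203.0 → σ = 170 MPa, n = 1.19
  alloy H: E = 196.7, α = 14.5, σ_y = 330.0 → σ = 334 MPa, n = 0.989
  alloy F: E = 324.0, α = 4.83, σ_y = 507.0 → σ = 183 MPa, n = 2.77
Smallest n: alloy H with n = 0.989.

alloy H, n = 0.989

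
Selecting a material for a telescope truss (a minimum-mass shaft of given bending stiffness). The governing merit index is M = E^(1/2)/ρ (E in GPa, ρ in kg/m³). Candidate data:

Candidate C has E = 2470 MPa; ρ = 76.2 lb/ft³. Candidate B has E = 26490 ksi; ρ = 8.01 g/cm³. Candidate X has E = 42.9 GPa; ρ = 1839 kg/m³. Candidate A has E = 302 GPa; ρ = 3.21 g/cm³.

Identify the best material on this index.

candidate A

Putting every candidate on a common basis:
  candidate C: E = 2.470 GPa, ρ = 1221 kg/m³
  candidate B: E = 182.6 GPa, ρ = 8010 kg/m³
  candidate X: E = 42.90 GPa, ρ = 1839 kg/m³
  candidate A: E = 302.0 GPa, ρ = 3210 kg/m³
  candidate A: M = 5.41×10⁻³
  candidate X: M = 3.56×10⁻³
  candidate B: M = 1.69×10⁻³
  candidate C: M = 1.29×10⁻³
Candidate A ranks first.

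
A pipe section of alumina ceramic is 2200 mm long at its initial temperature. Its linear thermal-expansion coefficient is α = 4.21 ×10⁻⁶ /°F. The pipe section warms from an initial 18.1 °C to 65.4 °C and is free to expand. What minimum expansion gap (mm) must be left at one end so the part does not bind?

0.789 mm

Convert α: 4.21×10⁻⁶/°F × (9/5) = 7.58×10⁻⁶/K.
ΔT = 65.4 − 18.1 = 47.30 K.
ΔL = α·L₀·ΔT = 7.58×10⁻⁶ × 2200 mm × 47.30 K = 0.789 mm.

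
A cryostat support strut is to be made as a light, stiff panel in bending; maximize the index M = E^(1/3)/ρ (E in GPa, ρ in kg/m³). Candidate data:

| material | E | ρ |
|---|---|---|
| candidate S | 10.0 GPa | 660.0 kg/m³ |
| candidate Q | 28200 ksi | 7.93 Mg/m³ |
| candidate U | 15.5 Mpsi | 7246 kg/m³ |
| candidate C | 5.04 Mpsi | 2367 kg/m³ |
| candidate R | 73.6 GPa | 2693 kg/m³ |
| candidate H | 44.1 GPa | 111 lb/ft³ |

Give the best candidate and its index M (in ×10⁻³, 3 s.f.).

candidate S, M = 3.26×10⁻³

Normalizing units and computing the index:
  candidate S: E = 10.00 GPa, ρ = 660.0 kg/m³
  candidate Q: E = 194.4 GPa, ρ = 7930 kg/m³
  candidate U: E = 106.9 GPa, ρ = 7246 kg/m³
  candidate C: E = 34.75 GPa, ρ = 2367 kg/m³
  candidate R: E = 73.60 GPa, ρ = 2693 kg/m³
  candidate H: E = 44.10 GPa, ρ = 1778 kg/m³
  candidate S: M = 3.26×10⁻³
  candidate H: M = 1.99×10⁻³
  candidate R: M = 1.56×10⁻³
  candidate C: M = 1.38×10⁻³
  candidate Q: M = 0.731×10⁻³
  candidate U: M = 0.655×10⁻³
Highest index: candidate S.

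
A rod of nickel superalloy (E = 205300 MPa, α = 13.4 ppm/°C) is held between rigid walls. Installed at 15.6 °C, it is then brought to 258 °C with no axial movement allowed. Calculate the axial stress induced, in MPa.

E = 205300 MPa = 205.3 GPa.
ΔT = 242.4 K. Constrained thermal stress σ = E·α·ΔT = 205.3×10³ MPa × 13.4×10⁻⁶ × 242.4 = 667 MPa (compressive).

667 MPa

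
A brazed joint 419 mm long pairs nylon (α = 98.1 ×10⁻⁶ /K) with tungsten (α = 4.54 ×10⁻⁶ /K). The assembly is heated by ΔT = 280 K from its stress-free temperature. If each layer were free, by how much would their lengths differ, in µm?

11000 µm

Δα = |98.1 − 4.54|×10⁻⁶/K = 93.6×10⁻⁶/K.
ΔL_mismatch = Δα·L·ΔT = 93.6×10⁻⁶ × 419.0 mm × 280.0 K = 11000 µm.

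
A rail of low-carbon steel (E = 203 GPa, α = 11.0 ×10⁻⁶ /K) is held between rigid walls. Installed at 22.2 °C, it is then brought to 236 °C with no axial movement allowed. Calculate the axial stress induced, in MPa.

477 MPa

ΔT = 213.8 K. Constrained thermal stress σ = E·α·ΔT = 203.0×10³ MPa × 11.0×10⁻⁶ × 213.8 = 477 MPa (compressive).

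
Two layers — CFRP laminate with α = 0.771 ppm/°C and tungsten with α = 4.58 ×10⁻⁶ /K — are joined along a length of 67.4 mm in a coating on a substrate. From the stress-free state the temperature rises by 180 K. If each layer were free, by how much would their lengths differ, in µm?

46.2 µm

Δα = |0.771 − 4.58|×10⁻⁶/K = 3.81×10⁻⁶/K.
ΔL_mismatch = Δα·L·ΔT = 3.81×10⁻⁶ × 67.4 mm × 180.0 K = 46.2 µm.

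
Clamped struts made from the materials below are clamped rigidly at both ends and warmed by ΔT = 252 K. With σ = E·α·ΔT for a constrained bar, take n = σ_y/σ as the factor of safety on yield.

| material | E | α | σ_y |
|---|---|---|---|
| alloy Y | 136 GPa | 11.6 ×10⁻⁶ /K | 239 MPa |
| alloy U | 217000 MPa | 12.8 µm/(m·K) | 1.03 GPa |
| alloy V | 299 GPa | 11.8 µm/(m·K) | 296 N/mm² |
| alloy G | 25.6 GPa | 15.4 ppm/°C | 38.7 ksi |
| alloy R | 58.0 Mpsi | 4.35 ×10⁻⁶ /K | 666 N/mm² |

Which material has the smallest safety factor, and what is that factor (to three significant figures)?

alloy V, n = 0.333

Per material, after unit conversion:
  alloy Y: E = 136.0, α = 11.6, σ_y = 239.0 → σ = 398 MPa, n = 0.601
  alloy U: E = 217.0, α = 12.8, σ_y = 1030 → σ = 700 MPa, n = 1.47
  alloy V: E = 299.0, α = 11.8, σ_y = 296.0 → σ = 889 MPa, n = 0.333
  alloy G: E = 25.60, α = 15.4, σ_y = 266.8 → σ = 99.3 MPa, n = 2.69
  alloy R: E = 399.9, α = 4.35, σ_y = 666.0 → σ = 438 MPa, n = 1.52
Smallest n: alloy V with n = 0.333.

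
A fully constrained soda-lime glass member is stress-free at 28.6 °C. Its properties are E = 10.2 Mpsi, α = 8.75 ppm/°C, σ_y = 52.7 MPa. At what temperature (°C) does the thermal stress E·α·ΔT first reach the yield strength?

114 °C

E = 10.2 Mpsi = 70.33 GPa.
E·α·ΔT = 52.70 MPa ⇒ ΔT = 52.70 / (70.33×10³ × 8.75×10⁻⁶) = 85.64 K.
T = 28.6 + 85.64 = 114.2 °C.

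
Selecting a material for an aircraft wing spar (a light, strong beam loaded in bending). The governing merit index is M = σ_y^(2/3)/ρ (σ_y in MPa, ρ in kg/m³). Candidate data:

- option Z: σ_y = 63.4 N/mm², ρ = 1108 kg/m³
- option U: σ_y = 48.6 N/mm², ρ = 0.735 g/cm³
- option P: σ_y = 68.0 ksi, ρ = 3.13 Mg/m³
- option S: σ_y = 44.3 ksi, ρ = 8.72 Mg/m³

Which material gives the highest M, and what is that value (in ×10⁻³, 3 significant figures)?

In SI units:
  option Z: σ_y = 63.40 MPa, ρ = 1108 kg/m³
  option U: σ_y = 48.60 MPa, ρ = 735.0 kg/m³
  option P: σ_y = 468.8 MPa, ρ = 3130 kg/m³
  option S: σ_y = 305.4 MPa, ρ = 8720 kg/m³
  option P: M = 19.3×10⁻³
  option U: M = 18.1×10⁻³
  option Z: M = 14.4×10⁻³
  option S: M = 5.20×10⁻³
Option P ranks first.

option P, M = 19.3×10⁻³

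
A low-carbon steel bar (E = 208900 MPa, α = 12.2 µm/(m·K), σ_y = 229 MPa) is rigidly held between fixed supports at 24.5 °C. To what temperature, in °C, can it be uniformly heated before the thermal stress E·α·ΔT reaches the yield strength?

E = 208900 MPa = 208.9 GPa.
E·α·ΔT = 229.0 MPa ⇒ ΔT = 229.0 / (208.9×10³ × 12.2×10⁻⁶) = 89.85 K.
T = 24.5 + 89.85 = 114.4 °C.

114 °C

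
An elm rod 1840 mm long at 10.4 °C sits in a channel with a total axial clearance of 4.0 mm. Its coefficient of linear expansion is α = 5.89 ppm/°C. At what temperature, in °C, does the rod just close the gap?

379 °C

α·L₀·ΔT = 4.0 mm ⇒ ΔT = 4.0 / (5.89×10⁻⁶ × 1840.0) = 369.1 K.
T = 10.4 + 369.1 = 379.5 °C.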